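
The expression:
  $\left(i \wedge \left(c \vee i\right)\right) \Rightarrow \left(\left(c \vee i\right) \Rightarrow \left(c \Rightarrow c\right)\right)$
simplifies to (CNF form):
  $\text{True}$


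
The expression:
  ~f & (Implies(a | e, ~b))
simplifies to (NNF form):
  ~f & (~a | ~b) & (~b | ~e)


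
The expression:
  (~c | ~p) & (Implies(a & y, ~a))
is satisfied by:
  {y: False, a: False, p: False, c: False}
  {c: True, y: False, a: False, p: False}
  {p: True, y: False, a: False, c: False}
  {a: True, c: False, y: False, p: False}
  {c: True, a: True, y: False, p: False}
  {p: True, a: True, c: False, y: False}
  {y: True, p: False, a: False, c: False}
  {c: True, y: True, p: False, a: False}
  {p: True, y: True, c: False, a: False}


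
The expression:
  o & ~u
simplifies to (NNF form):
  o & ~u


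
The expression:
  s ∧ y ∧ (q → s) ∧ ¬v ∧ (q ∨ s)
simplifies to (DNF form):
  s ∧ y ∧ ¬v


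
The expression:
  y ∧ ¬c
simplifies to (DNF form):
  y ∧ ¬c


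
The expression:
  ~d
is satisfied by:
  {d: False}


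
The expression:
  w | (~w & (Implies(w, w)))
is always true.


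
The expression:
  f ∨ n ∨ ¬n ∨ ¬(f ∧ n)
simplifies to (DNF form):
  True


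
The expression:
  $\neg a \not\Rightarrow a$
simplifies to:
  $\neg a$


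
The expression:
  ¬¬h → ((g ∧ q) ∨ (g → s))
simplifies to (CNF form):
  q ∨ s ∨ ¬g ∨ ¬h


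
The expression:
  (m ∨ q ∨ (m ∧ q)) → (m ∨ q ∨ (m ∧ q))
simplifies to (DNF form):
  True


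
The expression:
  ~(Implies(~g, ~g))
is never true.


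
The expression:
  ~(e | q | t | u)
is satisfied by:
  {q: False, u: False, e: False, t: False}


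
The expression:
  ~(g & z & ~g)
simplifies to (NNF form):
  True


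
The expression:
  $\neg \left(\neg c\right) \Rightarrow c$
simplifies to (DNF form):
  $\text{True}$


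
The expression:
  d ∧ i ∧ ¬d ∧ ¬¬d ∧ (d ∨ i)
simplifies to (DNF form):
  False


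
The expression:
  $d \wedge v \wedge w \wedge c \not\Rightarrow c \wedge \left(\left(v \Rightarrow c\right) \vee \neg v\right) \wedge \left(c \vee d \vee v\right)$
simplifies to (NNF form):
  $\text{False}$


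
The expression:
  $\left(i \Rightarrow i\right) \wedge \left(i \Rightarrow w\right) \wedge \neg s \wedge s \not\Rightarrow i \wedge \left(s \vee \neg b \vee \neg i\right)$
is never true.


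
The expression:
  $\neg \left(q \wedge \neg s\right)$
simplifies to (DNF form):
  $s \vee \neg q$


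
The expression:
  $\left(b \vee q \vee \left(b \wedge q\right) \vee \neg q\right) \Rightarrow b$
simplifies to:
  $b$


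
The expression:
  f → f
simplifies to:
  True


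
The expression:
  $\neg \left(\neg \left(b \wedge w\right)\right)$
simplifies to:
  $b \wedge w$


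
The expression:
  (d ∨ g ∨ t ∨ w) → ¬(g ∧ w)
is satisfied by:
  {w: False, g: False}
  {g: True, w: False}
  {w: True, g: False}


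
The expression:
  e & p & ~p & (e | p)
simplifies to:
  False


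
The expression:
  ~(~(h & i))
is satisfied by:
  {h: True, i: True}


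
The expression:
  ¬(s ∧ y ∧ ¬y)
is always true.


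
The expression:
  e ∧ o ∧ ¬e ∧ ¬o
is never true.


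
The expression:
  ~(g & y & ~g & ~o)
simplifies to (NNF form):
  True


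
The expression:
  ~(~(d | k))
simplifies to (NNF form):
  d | k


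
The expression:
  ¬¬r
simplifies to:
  r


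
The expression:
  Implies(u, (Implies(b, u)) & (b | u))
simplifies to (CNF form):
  True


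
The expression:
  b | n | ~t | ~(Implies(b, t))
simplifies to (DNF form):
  b | n | ~t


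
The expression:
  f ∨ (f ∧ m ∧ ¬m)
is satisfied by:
  {f: True}


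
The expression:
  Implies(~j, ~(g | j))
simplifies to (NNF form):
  j | ~g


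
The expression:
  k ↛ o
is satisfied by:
  {k: True, o: False}


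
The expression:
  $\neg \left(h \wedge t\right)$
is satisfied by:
  {h: False, t: False}
  {t: True, h: False}
  {h: True, t: False}


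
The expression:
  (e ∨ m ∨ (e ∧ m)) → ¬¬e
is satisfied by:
  {e: True, m: False}
  {m: False, e: False}
  {m: True, e: True}


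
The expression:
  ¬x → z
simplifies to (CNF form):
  x ∨ z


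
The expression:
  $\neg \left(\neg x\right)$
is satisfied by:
  {x: True}


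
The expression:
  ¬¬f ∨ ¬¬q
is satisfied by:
  {q: True, f: True}
  {q: True, f: False}
  {f: True, q: False}


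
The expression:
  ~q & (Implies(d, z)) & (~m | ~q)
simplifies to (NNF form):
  ~q & (z | ~d)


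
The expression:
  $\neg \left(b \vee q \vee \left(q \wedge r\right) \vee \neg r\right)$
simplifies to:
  $r \wedge \neg b \wedge \neg q$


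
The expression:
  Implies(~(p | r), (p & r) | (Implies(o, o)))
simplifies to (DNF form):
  True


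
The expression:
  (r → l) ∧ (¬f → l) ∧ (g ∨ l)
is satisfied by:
  {l: True, g: True, f: True, r: False}
  {l: True, g: True, r: False, f: False}
  {l: True, f: True, r: False, g: False}
  {l: True, r: False, f: False, g: False}
  {l: True, g: True, r: True, f: True}
  {l: True, g: True, r: True, f: False}
  {l: True, r: True, f: True, g: False}
  {l: True, r: True, f: False, g: False}
  {g: True, f: True, r: False, l: False}


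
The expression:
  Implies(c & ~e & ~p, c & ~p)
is always true.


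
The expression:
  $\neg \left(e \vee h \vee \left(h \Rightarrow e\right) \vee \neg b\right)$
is never true.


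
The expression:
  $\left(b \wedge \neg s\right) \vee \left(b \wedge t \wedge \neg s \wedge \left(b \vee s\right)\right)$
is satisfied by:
  {b: True, s: False}


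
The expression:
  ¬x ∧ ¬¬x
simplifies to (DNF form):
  False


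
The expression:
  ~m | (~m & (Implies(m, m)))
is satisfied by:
  {m: False}


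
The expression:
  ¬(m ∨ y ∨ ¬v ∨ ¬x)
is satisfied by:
  {x: True, v: True, y: False, m: False}


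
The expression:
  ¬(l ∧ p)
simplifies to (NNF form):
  ¬l ∨ ¬p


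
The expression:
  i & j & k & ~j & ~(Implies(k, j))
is never true.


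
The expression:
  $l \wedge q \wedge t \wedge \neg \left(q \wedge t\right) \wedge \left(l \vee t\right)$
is never true.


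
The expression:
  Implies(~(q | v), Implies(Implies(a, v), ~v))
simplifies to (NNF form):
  True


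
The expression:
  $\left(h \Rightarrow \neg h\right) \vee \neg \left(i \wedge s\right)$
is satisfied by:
  {s: False, i: False, h: False}
  {h: True, s: False, i: False}
  {i: True, s: False, h: False}
  {h: True, i: True, s: False}
  {s: True, h: False, i: False}
  {h: True, s: True, i: False}
  {i: True, s: True, h: False}


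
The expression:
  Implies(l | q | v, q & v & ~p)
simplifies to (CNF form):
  (q | ~l) & (q | ~v) & (v | ~q) & (~p | ~v)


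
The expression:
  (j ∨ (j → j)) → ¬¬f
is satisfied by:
  {f: True}


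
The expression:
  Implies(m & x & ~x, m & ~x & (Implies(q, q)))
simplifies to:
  True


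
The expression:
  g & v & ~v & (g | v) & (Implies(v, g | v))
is never true.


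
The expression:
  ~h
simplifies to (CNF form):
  ~h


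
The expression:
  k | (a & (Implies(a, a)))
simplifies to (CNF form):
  a | k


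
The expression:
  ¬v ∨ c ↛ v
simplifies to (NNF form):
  ¬v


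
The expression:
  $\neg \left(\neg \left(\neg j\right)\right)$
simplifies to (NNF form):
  $\neg j$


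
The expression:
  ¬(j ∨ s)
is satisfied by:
  {j: False, s: False}


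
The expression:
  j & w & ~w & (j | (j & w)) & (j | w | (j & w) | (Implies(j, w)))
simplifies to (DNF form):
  False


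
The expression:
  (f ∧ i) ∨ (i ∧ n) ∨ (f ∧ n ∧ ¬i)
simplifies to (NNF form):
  (f ∧ i) ∨ (f ∧ n) ∨ (i ∧ n)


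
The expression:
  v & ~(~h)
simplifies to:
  h & v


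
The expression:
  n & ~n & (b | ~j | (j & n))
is never true.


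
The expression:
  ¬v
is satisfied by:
  {v: False}


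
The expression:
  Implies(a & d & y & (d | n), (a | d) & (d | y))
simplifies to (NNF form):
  True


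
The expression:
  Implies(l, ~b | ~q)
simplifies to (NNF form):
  ~b | ~l | ~q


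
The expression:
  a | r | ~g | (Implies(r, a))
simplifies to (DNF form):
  True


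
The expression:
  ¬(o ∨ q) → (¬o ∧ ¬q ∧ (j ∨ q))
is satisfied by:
  {j: True, q: True, o: True}
  {j: True, q: True, o: False}
  {j: True, o: True, q: False}
  {j: True, o: False, q: False}
  {q: True, o: True, j: False}
  {q: True, o: False, j: False}
  {o: True, q: False, j: False}


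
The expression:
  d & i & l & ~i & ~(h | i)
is never true.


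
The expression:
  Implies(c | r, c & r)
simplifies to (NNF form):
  (c & r) | (~c & ~r)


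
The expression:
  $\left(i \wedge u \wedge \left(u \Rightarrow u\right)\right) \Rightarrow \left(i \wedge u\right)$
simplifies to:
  $\text{True}$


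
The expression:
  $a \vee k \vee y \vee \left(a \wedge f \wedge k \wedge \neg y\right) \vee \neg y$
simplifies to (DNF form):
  $\text{True}$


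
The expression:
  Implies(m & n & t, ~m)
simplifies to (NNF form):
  ~m | ~n | ~t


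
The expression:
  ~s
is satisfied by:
  {s: False}


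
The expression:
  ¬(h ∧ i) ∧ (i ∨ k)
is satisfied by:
  {k: True, h: False, i: False}
  {i: True, k: True, h: False}
  {i: True, h: False, k: False}
  {k: True, h: True, i: False}


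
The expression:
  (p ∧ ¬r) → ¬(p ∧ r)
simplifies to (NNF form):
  True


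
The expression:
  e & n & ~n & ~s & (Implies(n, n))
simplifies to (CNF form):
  False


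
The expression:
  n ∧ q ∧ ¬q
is never true.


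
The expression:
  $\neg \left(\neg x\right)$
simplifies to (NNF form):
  $x$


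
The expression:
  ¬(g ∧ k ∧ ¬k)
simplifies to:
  True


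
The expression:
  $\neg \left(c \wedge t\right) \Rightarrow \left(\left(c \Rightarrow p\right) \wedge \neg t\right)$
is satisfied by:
  {p: True, t: False, c: False}
  {p: False, t: False, c: False}
  {c: True, p: True, t: False}
  {t: True, c: True, p: True}
  {t: True, c: True, p: False}


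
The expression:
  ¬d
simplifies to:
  ¬d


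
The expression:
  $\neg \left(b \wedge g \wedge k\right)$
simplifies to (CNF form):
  $\neg b \vee \neg g \vee \neg k$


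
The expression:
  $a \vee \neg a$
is always true.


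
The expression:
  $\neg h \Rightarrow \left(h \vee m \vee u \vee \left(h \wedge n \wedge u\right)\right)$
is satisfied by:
  {u: True, m: True, h: True}
  {u: True, m: True, h: False}
  {u: True, h: True, m: False}
  {u: True, h: False, m: False}
  {m: True, h: True, u: False}
  {m: True, h: False, u: False}
  {h: True, m: False, u: False}


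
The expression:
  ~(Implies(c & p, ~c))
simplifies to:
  c & p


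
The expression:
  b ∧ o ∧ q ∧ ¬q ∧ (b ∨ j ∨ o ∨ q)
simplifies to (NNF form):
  False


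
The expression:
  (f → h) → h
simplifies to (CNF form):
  f ∨ h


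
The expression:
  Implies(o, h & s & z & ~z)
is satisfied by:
  {o: False}


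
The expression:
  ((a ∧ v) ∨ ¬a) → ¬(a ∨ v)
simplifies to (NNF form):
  ¬v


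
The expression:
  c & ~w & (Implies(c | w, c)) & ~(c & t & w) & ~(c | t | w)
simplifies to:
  False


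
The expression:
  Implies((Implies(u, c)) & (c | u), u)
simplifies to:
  u | ~c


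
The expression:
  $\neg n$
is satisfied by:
  {n: False}


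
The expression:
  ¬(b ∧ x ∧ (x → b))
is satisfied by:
  {x: False, b: False}
  {b: True, x: False}
  {x: True, b: False}


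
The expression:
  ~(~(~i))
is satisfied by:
  {i: False}


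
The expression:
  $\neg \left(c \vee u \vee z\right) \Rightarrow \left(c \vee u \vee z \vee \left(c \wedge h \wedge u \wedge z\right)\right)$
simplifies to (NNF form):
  $c \vee u \vee z$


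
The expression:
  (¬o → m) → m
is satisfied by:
  {m: True, o: False}
  {o: False, m: False}
  {o: True, m: True}


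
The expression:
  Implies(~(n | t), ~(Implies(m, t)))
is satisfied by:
  {n: True, t: True, m: True}
  {n: True, t: True, m: False}
  {n: True, m: True, t: False}
  {n: True, m: False, t: False}
  {t: True, m: True, n: False}
  {t: True, m: False, n: False}
  {m: True, t: False, n: False}


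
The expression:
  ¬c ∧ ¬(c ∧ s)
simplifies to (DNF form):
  ¬c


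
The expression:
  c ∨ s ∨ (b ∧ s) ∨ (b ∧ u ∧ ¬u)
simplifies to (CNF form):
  c ∨ s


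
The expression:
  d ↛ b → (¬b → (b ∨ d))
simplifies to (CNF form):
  True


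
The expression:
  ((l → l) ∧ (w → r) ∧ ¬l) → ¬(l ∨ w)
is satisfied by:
  {l: True, w: False, r: False}
  {w: False, r: False, l: False}
  {r: True, l: True, w: False}
  {r: True, w: False, l: False}
  {l: True, w: True, r: False}
  {w: True, l: False, r: False}
  {r: True, w: True, l: True}


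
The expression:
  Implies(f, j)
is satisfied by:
  {j: True, f: False}
  {f: False, j: False}
  {f: True, j: True}


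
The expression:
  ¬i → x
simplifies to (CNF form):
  i ∨ x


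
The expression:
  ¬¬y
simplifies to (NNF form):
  y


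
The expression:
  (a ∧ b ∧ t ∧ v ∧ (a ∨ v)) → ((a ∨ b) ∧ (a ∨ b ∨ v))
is always true.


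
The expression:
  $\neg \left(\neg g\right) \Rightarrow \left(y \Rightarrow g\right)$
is always true.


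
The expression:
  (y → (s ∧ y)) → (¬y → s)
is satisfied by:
  {y: True, s: True}
  {y: True, s: False}
  {s: True, y: False}


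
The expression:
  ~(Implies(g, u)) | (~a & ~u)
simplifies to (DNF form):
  (g & ~u) | (~a & ~u)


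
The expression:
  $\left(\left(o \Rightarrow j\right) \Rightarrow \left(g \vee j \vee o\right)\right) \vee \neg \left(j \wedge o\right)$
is always true.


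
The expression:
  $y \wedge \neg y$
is never true.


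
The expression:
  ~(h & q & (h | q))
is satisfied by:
  {h: False, q: False}
  {q: True, h: False}
  {h: True, q: False}


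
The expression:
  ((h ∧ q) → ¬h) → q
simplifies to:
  q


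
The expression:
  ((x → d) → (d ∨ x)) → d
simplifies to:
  d ∨ ¬x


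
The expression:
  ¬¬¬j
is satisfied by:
  {j: False}


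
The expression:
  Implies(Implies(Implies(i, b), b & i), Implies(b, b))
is always true.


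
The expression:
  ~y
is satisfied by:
  {y: False}


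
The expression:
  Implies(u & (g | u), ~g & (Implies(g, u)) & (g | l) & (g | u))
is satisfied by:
  {l: True, g: False, u: False}
  {g: False, u: False, l: False}
  {l: True, g: True, u: False}
  {g: True, l: False, u: False}
  {u: True, l: True, g: False}


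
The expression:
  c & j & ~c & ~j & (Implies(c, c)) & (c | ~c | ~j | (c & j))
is never true.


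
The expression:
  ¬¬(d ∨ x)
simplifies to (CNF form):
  d ∨ x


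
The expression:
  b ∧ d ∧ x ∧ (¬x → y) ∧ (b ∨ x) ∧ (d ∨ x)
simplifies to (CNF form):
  b ∧ d ∧ x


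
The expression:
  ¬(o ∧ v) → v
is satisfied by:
  {v: True}


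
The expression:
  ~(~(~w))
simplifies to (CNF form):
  ~w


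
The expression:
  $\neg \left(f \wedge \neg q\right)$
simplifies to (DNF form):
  $q \vee \neg f$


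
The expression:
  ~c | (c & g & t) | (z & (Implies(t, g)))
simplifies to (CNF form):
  (g | z | ~c) & (t | z | ~c) & (g | ~c | ~t) & (t | ~c | ~t)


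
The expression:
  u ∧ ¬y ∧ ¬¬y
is never true.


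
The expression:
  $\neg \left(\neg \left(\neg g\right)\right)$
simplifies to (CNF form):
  $\neg g$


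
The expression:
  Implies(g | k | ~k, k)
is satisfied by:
  {k: True}


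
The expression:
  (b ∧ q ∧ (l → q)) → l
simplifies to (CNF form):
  l ∨ ¬b ∨ ¬q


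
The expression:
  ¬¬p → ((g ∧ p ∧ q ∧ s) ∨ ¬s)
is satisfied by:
  {q: True, g: True, s: False, p: False}
  {q: True, g: False, s: False, p: False}
  {g: True, q: False, s: False, p: False}
  {q: False, g: False, s: False, p: False}
  {q: True, p: True, g: True, s: False}
  {q: True, p: True, g: False, s: False}
  {p: True, g: True, q: False, s: False}
  {p: True, q: False, g: False, s: False}
  {q: True, s: True, g: True, p: False}
  {q: True, s: True, g: False, p: False}
  {s: True, g: True, q: False, p: False}
  {s: True, q: False, g: False, p: False}
  {q: True, p: True, s: True, g: True}


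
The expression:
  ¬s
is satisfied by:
  {s: False}


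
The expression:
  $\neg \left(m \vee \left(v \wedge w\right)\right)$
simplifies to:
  $\neg m \wedge \left(\neg v \vee \neg w\right)$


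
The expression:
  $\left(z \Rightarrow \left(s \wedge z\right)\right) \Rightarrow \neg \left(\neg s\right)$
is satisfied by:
  {z: True, s: True}
  {z: True, s: False}
  {s: True, z: False}


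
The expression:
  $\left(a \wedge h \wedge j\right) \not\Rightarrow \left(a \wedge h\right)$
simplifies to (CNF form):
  $\text{False}$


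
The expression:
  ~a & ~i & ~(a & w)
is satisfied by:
  {i: False, a: False}


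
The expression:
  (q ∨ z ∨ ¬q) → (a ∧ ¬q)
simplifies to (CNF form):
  a ∧ ¬q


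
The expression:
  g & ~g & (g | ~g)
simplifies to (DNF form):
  False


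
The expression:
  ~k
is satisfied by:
  {k: False}


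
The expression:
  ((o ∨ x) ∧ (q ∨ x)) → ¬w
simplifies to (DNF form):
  (¬o ∧ ¬x) ∨ (¬q ∧ ¬x) ∨ ¬w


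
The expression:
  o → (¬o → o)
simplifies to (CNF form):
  True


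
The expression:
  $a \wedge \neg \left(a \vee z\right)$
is never true.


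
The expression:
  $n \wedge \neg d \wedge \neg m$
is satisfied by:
  {n: True, d: False, m: False}


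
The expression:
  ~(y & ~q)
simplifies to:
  q | ~y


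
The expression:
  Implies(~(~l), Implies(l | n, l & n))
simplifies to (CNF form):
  n | ~l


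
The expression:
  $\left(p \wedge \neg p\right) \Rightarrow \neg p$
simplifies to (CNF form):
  $\text{True}$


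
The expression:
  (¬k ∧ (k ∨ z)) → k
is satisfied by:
  {k: True, z: False}
  {z: False, k: False}
  {z: True, k: True}


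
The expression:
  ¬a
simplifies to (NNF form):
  ¬a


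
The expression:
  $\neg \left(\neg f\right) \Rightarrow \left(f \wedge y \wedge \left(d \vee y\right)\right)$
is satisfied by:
  {y: True, f: False}
  {f: False, y: False}
  {f: True, y: True}


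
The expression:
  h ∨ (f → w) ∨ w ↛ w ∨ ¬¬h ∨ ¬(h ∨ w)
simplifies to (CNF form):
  True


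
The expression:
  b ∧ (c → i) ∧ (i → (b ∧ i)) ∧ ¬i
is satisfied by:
  {b: True, i: False, c: False}


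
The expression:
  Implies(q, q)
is always true.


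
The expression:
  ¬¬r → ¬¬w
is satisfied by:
  {w: True, r: False}
  {r: False, w: False}
  {r: True, w: True}


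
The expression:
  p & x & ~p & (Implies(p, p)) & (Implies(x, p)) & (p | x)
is never true.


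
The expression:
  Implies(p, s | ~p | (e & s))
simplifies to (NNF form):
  s | ~p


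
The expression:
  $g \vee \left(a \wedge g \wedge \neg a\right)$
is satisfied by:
  {g: True}


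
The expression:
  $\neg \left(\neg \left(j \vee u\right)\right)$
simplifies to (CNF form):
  $j \vee u$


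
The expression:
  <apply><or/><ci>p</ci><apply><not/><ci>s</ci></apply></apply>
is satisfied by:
  {p: True, s: False}
  {s: False, p: False}
  {s: True, p: True}


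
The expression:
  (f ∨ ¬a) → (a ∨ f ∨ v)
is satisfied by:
  {a: True, v: True, f: True}
  {a: True, v: True, f: False}
  {a: True, f: True, v: False}
  {a: True, f: False, v: False}
  {v: True, f: True, a: False}
  {v: True, f: False, a: False}
  {f: True, v: False, a: False}


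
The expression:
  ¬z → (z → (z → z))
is always true.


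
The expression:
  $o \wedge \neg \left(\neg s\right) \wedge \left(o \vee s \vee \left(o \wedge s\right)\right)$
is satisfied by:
  {s: True, o: True}


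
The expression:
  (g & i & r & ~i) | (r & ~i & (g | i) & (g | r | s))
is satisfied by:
  {r: True, g: True, i: False}


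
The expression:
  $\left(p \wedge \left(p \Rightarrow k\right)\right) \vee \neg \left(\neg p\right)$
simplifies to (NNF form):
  $p$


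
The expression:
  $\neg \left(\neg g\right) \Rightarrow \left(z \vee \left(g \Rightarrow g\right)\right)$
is always true.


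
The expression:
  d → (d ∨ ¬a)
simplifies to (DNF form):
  True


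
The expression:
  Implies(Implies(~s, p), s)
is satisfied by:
  {s: True, p: False}
  {p: False, s: False}
  {p: True, s: True}


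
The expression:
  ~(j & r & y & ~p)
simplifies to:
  p | ~j | ~r | ~y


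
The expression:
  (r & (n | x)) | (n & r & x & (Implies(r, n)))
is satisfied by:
  {r: True, n: True, x: True}
  {r: True, n: True, x: False}
  {r: True, x: True, n: False}


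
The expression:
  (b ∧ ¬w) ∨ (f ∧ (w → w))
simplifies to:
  f ∨ (b ∧ ¬w)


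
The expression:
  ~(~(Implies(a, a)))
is always true.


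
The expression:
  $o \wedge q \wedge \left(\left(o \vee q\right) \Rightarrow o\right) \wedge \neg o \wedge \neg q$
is never true.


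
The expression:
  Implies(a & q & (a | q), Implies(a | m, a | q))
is always true.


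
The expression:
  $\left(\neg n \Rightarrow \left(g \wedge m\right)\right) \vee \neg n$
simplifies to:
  $\text{True}$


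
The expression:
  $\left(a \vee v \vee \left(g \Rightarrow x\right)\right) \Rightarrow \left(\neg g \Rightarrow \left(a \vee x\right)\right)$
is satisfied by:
  {a: True, x: True, g: True}
  {a: True, x: True, g: False}
  {a: True, g: True, x: False}
  {a: True, g: False, x: False}
  {x: True, g: True, a: False}
  {x: True, g: False, a: False}
  {g: True, x: False, a: False}


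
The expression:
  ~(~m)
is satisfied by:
  {m: True}


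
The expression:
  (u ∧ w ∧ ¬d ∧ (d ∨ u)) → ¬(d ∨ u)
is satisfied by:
  {d: True, w: False, u: False}
  {w: False, u: False, d: False}
  {d: True, u: True, w: False}
  {u: True, w: False, d: False}
  {d: True, w: True, u: False}
  {w: True, d: False, u: False}
  {d: True, u: True, w: True}


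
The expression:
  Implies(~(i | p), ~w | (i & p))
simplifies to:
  i | p | ~w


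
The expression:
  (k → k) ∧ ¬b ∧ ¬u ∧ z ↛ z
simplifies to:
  False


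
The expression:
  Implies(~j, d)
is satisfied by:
  {d: True, j: True}
  {d: True, j: False}
  {j: True, d: False}


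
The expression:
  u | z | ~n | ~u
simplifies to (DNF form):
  True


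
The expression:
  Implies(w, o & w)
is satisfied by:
  {o: True, w: False}
  {w: False, o: False}
  {w: True, o: True}


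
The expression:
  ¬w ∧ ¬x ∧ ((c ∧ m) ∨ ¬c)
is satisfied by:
  {m: True, x: False, w: False, c: False}
  {m: False, x: False, w: False, c: False}
  {m: True, c: True, x: False, w: False}


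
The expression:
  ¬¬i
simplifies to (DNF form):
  i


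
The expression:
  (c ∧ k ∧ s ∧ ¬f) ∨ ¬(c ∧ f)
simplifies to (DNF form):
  ¬c ∨ ¬f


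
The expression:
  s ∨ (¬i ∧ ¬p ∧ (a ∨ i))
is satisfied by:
  {a: True, s: True, p: False, i: False}
  {s: True, p: False, i: False, a: False}
  {a: True, s: True, i: True, p: False}
  {s: True, i: True, p: False, a: False}
  {s: True, a: True, p: True, i: False}
  {s: True, p: True, i: False, a: False}
  {a: True, s: True, i: True, p: True}
  {s: True, i: True, p: True, a: False}
  {a: True, p: False, i: False, s: False}


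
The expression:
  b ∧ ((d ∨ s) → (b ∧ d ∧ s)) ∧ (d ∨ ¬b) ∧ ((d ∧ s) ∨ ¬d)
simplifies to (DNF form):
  b ∧ d ∧ s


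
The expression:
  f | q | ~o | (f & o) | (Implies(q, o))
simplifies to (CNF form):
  True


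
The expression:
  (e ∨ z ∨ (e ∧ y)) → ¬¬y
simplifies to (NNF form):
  y ∨ (¬e ∧ ¬z)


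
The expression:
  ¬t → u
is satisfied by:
  {t: True, u: True}
  {t: True, u: False}
  {u: True, t: False}


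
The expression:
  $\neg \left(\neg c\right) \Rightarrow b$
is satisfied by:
  {b: True, c: False}
  {c: False, b: False}
  {c: True, b: True}


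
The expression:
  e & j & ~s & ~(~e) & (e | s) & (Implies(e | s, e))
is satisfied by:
  {j: True, e: True, s: False}


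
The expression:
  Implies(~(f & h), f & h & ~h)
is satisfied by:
  {h: True, f: True}


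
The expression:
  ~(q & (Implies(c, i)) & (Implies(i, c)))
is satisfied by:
  {i: False, q: False, c: False}
  {c: True, i: False, q: False}
  {i: True, c: False, q: False}
  {c: True, i: True, q: False}
  {q: True, c: True, i: False}
  {q: True, i: True, c: False}


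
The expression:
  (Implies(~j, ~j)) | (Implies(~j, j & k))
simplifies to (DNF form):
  True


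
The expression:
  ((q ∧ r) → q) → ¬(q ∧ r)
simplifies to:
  ¬q ∨ ¬r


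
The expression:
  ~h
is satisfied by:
  {h: False}


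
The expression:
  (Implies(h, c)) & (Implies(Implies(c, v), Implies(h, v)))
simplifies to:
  c | ~h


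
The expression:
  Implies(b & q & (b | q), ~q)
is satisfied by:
  {q: False, b: False}
  {b: True, q: False}
  {q: True, b: False}


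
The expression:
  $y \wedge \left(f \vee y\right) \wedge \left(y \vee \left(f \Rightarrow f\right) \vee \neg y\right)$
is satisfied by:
  {y: True}


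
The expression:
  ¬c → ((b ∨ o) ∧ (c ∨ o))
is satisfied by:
  {o: True, c: True}
  {o: True, c: False}
  {c: True, o: False}


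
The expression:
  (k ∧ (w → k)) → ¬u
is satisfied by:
  {u: False, k: False}
  {k: True, u: False}
  {u: True, k: False}


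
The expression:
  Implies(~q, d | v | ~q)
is always true.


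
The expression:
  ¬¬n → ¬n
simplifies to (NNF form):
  ¬n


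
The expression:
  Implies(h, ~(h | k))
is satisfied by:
  {h: False}


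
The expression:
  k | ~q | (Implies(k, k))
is always true.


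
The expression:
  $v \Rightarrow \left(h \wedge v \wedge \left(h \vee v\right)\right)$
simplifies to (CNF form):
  $h \vee \neg v$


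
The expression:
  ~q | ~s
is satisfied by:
  {s: False, q: False}
  {q: True, s: False}
  {s: True, q: False}


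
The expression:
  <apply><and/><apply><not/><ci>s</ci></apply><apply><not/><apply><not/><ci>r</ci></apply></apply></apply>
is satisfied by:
  {r: True, s: False}


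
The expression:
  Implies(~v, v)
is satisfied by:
  {v: True}


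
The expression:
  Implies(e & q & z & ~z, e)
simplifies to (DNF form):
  True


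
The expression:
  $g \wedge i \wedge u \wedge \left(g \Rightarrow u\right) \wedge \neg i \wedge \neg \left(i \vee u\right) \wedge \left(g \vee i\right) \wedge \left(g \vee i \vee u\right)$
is never true.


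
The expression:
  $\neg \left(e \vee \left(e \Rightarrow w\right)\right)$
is never true.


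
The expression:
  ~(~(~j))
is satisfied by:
  {j: False}


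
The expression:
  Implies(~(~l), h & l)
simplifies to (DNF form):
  h | ~l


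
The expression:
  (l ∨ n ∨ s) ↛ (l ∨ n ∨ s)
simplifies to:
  False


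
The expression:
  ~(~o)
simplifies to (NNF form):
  o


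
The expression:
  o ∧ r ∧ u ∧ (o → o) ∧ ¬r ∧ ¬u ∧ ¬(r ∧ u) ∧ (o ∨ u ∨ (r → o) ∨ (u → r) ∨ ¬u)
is never true.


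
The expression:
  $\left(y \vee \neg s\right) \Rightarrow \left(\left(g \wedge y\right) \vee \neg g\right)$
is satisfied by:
  {y: True, s: True, g: False}
  {y: True, g: False, s: False}
  {s: True, g: False, y: False}
  {s: False, g: False, y: False}
  {y: True, s: True, g: True}
  {y: True, g: True, s: False}
  {s: True, g: True, y: False}


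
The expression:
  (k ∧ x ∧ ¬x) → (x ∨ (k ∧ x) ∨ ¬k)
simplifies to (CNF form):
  True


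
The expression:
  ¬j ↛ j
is always true.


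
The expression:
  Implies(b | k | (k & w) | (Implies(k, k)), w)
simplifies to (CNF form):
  w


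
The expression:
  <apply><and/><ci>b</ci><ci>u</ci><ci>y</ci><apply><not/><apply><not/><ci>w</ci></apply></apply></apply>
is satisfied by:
  {u: True, w: True, b: True, y: True}


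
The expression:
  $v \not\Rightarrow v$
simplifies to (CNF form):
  $\text{False}$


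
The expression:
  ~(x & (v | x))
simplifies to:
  ~x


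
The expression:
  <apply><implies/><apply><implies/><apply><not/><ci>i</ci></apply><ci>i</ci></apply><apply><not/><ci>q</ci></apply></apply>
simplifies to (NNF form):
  <apply><or/><apply><not/><ci>i</ci></apply><apply><not/><ci>q</ci></apply></apply>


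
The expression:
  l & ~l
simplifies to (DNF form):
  False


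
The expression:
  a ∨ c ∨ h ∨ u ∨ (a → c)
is always true.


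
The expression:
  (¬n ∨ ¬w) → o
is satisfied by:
  {o: True, w: True, n: True}
  {o: True, w: True, n: False}
  {o: True, n: True, w: False}
  {o: True, n: False, w: False}
  {w: True, n: True, o: False}


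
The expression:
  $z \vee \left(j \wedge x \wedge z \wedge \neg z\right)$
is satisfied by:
  {z: True}


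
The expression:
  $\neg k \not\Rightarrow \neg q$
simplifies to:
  $q \wedge \neg k$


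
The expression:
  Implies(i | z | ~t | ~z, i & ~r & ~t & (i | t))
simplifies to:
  i & ~r & ~t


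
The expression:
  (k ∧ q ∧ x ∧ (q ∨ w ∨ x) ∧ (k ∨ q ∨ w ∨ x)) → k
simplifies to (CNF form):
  True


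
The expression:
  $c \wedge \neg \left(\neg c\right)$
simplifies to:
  $c$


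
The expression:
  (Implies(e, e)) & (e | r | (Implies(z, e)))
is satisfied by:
  {r: True, e: True, z: False}
  {r: True, e: False, z: False}
  {e: True, r: False, z: False}
  {r: False, e: False, z: False}
  {r: True, z: True, e: True}
  {r: True, z: True, e: False}
  {z: True, e: True, r: False}


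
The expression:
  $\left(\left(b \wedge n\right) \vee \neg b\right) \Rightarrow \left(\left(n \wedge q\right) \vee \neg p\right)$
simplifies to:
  $\left(b \wedge \neg n\right) \vee \left(n \wedge q\right) \vee \neg p$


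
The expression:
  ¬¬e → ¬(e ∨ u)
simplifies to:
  ¬e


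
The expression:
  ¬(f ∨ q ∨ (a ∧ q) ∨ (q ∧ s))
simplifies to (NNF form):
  ¬f ∧ ¬q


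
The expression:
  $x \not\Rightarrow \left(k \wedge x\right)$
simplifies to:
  $x \wedge \neg k$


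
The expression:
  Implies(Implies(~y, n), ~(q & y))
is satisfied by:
  {q: False, y: False}
  {y: True, q: False}
  {q: True, y: False}


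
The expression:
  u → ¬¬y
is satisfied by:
  {y: True, u: False}
  {u: False, y: False}
  {u: True, y: True}


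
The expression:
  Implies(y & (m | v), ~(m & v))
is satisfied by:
  {m: False, y: False, v: False}
  {v: True, m: False, y: False}
  {y: True, m: False, v: False}
  {v: True, y: True, m: False}
  {m: True, v: False, y: False}
  {v: True, m: True, y: False}
  {y: True, m: True, v: False}


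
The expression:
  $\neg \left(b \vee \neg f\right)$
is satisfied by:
  {f: True, b: False}


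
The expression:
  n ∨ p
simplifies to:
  n ∨ p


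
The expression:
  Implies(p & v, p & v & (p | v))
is always true.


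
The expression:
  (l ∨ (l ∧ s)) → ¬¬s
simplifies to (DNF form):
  s ∨ ¬l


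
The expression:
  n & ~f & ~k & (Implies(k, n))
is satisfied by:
  {n: True, f: False, k: False}


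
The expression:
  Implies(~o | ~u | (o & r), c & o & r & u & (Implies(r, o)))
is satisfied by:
  {c: True, u: True, o: True, r: False}
  {u: True, o: True, c: False, r: False}
  {r: True, c: True, u: True, o: True}


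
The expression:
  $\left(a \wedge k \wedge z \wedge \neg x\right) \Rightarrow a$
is always true.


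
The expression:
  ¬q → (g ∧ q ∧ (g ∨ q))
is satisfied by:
  {q: True}


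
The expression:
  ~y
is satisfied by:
  {y: False}


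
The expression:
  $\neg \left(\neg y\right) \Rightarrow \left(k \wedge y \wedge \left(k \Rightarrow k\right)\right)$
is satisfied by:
  {k: True, y: False}
  {y: False, k: False}
  {y: True, k: True}


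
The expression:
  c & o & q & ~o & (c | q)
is never true.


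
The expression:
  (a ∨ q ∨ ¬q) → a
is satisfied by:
  {a: True}


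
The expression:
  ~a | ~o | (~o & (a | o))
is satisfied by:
  {o: False, a: False}
  {a: True, o: False}
  {o: True, a: False}


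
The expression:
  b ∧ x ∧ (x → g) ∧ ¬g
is never true.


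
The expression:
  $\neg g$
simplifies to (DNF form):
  $\neg g$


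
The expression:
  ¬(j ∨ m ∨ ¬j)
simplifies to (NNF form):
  False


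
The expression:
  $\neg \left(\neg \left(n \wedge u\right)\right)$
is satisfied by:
  {u: True, n: True}


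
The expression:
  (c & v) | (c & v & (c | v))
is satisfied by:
  {c: True, v: True}


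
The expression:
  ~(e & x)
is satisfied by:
  {e: False, x: False}
  {x: True, e: False}
  {e: True, x: False}


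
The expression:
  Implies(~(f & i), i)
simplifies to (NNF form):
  i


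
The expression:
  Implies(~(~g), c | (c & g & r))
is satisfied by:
  {c: True, g: False}
  {g: False, c: False}
  {g: True, c: True}


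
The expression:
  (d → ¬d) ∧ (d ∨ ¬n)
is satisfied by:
  {n: False, d: False}


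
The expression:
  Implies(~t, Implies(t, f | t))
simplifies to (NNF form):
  True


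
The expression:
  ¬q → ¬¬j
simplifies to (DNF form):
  j ∨ q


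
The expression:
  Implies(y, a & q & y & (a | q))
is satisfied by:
  {a: True, q: True, y: False}
  {a: True, q: False, y: False}
  {q: True, a: False, y: False}
  {a: False, q: False, y: False}
  {a: True, y: True, q: True}


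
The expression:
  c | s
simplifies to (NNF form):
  c | s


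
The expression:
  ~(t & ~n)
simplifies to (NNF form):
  n | ~t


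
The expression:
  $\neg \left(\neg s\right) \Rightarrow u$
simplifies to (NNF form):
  $u \vee \neg s$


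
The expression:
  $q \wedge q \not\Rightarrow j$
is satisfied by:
  {q: True, j: False}


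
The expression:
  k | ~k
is always true.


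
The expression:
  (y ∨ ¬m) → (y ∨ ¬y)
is always true.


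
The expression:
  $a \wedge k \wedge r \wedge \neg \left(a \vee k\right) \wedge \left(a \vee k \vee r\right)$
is never true.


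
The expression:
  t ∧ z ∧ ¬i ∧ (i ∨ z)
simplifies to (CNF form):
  t ∧ z ∧ ¬i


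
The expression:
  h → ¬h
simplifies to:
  ¬h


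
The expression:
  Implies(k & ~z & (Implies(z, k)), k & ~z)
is always true.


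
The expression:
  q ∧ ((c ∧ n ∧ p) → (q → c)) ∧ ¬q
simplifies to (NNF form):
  False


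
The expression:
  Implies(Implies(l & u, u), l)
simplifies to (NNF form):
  l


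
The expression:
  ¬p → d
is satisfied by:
  {d: True, p: True}
  {d: True, p: False}
  {p: True, d: False}


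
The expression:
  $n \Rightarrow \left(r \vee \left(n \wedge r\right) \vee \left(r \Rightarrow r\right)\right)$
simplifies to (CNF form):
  $\text{True}$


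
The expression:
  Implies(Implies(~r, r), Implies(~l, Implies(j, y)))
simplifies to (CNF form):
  l | y | ~j | ~r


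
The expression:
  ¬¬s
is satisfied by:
  {s: True}


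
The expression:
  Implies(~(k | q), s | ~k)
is always true.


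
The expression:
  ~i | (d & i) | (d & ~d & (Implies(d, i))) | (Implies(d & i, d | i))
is always true.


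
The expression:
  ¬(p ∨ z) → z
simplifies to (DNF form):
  p ∨ z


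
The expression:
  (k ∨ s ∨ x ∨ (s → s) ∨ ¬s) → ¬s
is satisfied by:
  {s: False}


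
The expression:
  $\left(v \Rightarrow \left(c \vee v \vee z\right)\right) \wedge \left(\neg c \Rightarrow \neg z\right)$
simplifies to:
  $c \vee \neg z$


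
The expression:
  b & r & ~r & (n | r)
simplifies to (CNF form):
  False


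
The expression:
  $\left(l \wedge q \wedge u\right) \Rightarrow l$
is always true.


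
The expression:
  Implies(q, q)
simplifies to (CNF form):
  True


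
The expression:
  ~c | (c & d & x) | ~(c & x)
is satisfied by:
  {d: True, x: False, c: False}
  {x: False, c: False, d: False}
  {d: True, c: True, x: False}
  {c: True, x: False, d: False}
  {d: True, x: True, c: False}
  {x: True, d: False, c: False}
  {d: True, c: True, x: True}


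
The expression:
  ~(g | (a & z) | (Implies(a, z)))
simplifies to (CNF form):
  a & ~g & ~z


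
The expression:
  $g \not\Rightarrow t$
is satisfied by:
  {g: True, t: False}


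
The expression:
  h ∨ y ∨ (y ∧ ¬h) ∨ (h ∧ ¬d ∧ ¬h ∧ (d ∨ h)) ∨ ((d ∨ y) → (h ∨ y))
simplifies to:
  h ∨ y ∨ ¬d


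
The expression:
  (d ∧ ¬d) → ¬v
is always true.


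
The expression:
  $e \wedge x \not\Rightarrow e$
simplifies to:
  $\text{False}$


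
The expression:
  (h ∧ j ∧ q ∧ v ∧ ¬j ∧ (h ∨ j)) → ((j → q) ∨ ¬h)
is always true.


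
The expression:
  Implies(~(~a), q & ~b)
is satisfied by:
  {q: True, a: False, b: False}
  {q: False, a: False, b: False}
  {b: True, q: True, a: False}
  {b: True, q: False, a: False}
  {a: True, q: True, b: False}


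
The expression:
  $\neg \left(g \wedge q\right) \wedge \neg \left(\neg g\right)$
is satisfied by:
  {g: True, q: False}


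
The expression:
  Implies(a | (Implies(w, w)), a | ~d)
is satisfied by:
  {a: True, d: False}
  {d: False, a: False}
  {d: True, a: True}


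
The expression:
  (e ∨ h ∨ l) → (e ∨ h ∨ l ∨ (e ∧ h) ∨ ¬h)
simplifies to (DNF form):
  True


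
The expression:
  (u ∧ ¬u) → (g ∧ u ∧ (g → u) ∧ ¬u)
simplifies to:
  True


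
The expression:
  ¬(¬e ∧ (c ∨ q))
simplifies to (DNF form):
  e ∨ (¬c ∧ ¬q)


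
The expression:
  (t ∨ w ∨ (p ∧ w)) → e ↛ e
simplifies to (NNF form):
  ¬t ∧ ¬w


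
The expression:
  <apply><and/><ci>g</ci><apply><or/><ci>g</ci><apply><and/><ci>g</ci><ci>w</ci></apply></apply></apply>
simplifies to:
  <ci>g</ci>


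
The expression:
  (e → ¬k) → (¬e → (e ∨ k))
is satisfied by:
  {k: True, e: True}
  {k: True, e: False}
  {e: True, k: False}


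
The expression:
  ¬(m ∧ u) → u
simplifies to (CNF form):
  u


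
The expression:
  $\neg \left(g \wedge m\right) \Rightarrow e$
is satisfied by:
  {g: True, e: True, m: True}
  {g: True, e: True, m: False}
  {e: True, m: True, g: False}
  {e: True, m: False, g: False}
  {g: True, m: True, e: False}


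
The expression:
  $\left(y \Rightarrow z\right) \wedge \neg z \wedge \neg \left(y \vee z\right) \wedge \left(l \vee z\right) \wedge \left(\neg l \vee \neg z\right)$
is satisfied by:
  {l: True, y: False, z: False}


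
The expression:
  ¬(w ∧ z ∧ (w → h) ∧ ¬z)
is always true.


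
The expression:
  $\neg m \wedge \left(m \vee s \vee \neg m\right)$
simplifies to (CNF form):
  $\neg m$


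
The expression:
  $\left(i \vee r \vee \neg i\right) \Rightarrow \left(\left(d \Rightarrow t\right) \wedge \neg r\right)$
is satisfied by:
  {t: True, r: False, d: False}
  {r: False, d: False, t: False}
  {d: True, t: True, r: False}
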